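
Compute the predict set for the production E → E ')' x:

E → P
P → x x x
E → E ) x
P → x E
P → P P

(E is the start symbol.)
PREDICT(E → E ')' x) = (FIRST(RHS) \ {ε}) ∪ (FOLLOW(E) if ε ∈ FIRST(RHS), i.e. RHS ⇒* ε)
FIRST(E) = { 'x' }
FIRST(E ')' x) = { 'x' }
ε ∉ FIRST(E ')' x), so FOLLOW(E) is not added.
PREDICT(E → E ')' x) = { 'x' }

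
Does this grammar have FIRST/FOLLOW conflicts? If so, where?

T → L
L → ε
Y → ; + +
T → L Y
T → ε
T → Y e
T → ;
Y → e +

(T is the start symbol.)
A FIRST/FOLLOW conflict occurs when a non-terminal N has a nullable alternative N → β (β ⇒* ε) and another alternative N → α with FIRST(α) ∩ FOLLOW(N) ≠ ∅: on such a lookahead the parser cannot decide between expanding α and letting N vanish via β.

Nullable non-terminals: L, T.
FIRST sets used below: FIRST(L) = { ε }, FIRST(Y) = { ';', 'e' }
L has a nullable alternative but only one production, so nothing to check.

T: nullable alternative(s) T → L, T → ε; FOLLOW(T) = { $ }
  T → L: FIRST \ {ε} = { } — disjoint from FOLLOW(T)
  T → L Y: FIRST \ {ε} = { ';', 'e' } — disjoint from FOLLOW(T)
  T → ε: FIRST \ {ε} = { } — disjoint from FOLLOW(T)
  T → Y e: FIRST \ {ε} = { ';', 'e' } — disjoint from FOLLOW(T)
  T → ;: FIRST \ {ε} = { ';' } — disjoint from FOLLOW(T)

Y has no nullable alternative, so no FIRST/FOLLOW check is needed there.

No FIRST/FOLLOW conflicts found.

Answer: No FIRST/FOLLOW conflicts.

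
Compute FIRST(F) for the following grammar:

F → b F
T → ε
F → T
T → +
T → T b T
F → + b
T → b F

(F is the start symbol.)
{ '+', 'b', ε }

To compute FIRST(F), examine every production with F on the left-hand side, reading each right-hand side left to right until a non-nullable symbol is reached.

FIRST sets of the other non-terminals involved (by the same procedure, iterated to a fixed point):
  FIRST(T) = { '+', 'b', ε }

From F → b F:
  - b is a terminal: add 'b' and stop
From F → T:
  - T is a non-terminal: add FIRST(T) \ {ε} = { '+', 'b' }
    T is nullable and nothing follows, so the whole right-hand side can vanish: ε ∈ FIRST(F)
From F → + b:
  - '+' is a terminal: add '+' and stop

Collecting: FIRST(F) = { '+', 'b', ε }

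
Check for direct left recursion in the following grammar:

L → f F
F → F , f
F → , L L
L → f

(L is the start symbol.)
L → f F: starts with f
F → F , f: LEFT RECURSIVE (starts with F)
F → , L L: starts with ','
L → f: starts with f

The grammar has direct left recursion on: F.

Answer: Yes, F is left-recursive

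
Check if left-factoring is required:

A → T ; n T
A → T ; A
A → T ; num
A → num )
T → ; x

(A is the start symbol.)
Yes, A has productions with common prefix 'T ;'

Left-factoring is needed when two productions for the same non-terminal
share a common prefix on the right-hand side.

Productions for A:
  A → T ; n T
  A → T ; A
  A → T ; num
  A → num )

Found common prefix 'T ;' in productions for A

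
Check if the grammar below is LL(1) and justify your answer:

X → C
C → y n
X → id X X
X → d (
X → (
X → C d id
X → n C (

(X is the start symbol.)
No. Predict set conflict for X: { 'y' }

A grammar is LL(1) if for each non-terminal N with multiple productions, the predict sets of those productions are pairwise disjoint, where PREDICT(N → α) = (FIRST(α) \ {ε}) ∪ (FOLLOW(N) if α ⇒* ε).

Relevant sets:
  FIRST(C) = { 'y' }

For X:
  PREDICT(X → C) = { 'y' }
  PREDICT(X → id X X) = { 'id' }
  PREDICT(X → d '(') = { 'd' }
  PREDICT(X → '(') = { '(' }
  PREDICT(X → C d id) = { 'y' }
  PREDICT(X → n C '(') = { 'n' }
C has a single production, so nothing to check there.

Conflict found: Predict set conflict for X: { 'y' }
The grammar is NOT LL(1).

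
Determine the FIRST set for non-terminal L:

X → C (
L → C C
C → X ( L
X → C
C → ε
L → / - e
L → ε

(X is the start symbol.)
{ '(', '/', ε }

FIRST sets of the other non-terminals involved (by the same procedure, iterated to a fixed point):
  FIRST(C) = { '(', ε }

From L → C C:
  - C is a non-terminal: add FIRST(C) \ {ε} = { '(' }
    C is nullable, so continue to the next symbol
  - C is a non-terminal: add FIRST(C) \ {ε} = { '(' }
    C is nullable and nothing follows, so the whole right-hand side can vanish: ε ∈ FIRST(L)
From L → / - e:
  - '/' is a terminal: add '/' and stop
From L → ε:
  - ε-production, so ε ∈ FIRST(L)

Collecting: FIRST(L) = { '(', '/', ε }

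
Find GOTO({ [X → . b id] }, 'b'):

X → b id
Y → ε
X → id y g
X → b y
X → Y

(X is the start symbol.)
{ [X → b . id] }

GOTO(I, 'b') = CLOSURE({ [A → αX.β] : [A → α.Xβ] ∈ I, X = 'b' })

Items with dot before 'b', with the dot advanced:
  [X → . b id] → [X → b . id]
Closure adds nothing (no advanced item has the dot before a non-terminal).

GOTO = { [X → b . id] }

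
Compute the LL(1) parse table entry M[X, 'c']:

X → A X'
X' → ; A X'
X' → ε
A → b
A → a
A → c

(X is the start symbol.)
X → A X'

To find M[X, 'c'], we find productions for X where 'c' is in the predict set (PREDICT(N → α) = (FIRST(α) \ {ε}) ∪ (FOLLOW(N) if α ⇒* ε)).

Relevant sets:
  FIRST(A) = { 'a', 'b', 'c' }

X → A X': PREDICT = { 'a', 'b', 'c' }
  'c' is in predict set, so this production goes in M[X, 'c']

M[X, 'c'] = X → A X'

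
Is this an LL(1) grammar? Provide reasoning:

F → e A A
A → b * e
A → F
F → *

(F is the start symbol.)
Relevant sets:
  FIRST(F) = { '*', 'e' }

For F:
  PREDICT(F → e A A) = { 'e' }
  PREDICT(F → '*') = { '*' }
For A:
  PREDICT(A → b '*' e) = { 'b' }
  PREDICT(A → F) = { '*', 'e' }

All predict sets are disjoint. The grammar IS LL(1).

Answer: Yes, the grammar is LL(1).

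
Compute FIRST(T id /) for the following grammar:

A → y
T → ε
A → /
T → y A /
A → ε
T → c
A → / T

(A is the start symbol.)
FIRST sets of the non-terminals involved (from the grammar, by fixed-point iteration):
  FIRST(T) = { 'c', 'y', ε }

To compute FIRST(T id /), process the symbols left to right:
Symbol T is a non-terminal. Add FIRST(T) \ {ε} = { 'c', 'y' }
T is nullable (ε ∈ FIRST(T)), continue to the next symbol.
Symbol id is a terminal. Add 'id' and stop.
FIRST(T id /) = { 'c', 'id', 'y' }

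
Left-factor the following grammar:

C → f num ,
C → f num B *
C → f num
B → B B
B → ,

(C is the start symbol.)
Left-factoring transforms A → αβ₁ | αβ₂ into A → αA' and A' → β₁ | β₂
(α is the longest common prefix among the alternatives). Repeat until
no nonterminal has two alternatives with a common prefix.

Round 1: C has alternatives sharing prefix 'f num'. Introduce C': C → f num C'
  Add: C' → ,
  Add: C' → B *
  Add: C' → ε

No remaining common prefixes — done.

Resulting grammar:
C → f num C'
C' → ,
C' → B *
C' → ε
B → B B
B → ,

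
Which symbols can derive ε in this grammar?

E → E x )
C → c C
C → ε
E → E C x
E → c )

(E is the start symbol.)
A non-terminal is nullable if it can derive ε (the empty string): either it has an ε-production, or it has a production whose right-hand side consists entirely of nullable non-terminals.

ε-productions: C → ε
So C is immediately nullable.
No further non-terminal can be added: every production for the remaining non-terminals contains a terminal or a non-nullable non-terminal.
Nullable = { 'C' }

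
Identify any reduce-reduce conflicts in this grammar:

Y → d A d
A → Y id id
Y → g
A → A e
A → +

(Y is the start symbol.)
No reduce-reduce conflicts

A reduce-reduce conflict occurs when an LR(0) state has two complete items [A → α .] and [B → β .] — both call for a reduction, and with no lookahead the parser cannot choose between them.

Augment with Y' → Y and build the canonical LR(0) collection (I0 = CLOSURE({[Y' → . Y]}), then GOTO on every symbol after a dot until no new states appear). It has 11 states:
  I0: { [Y → . d A d], [Y → . g], [Y' → . Y] }  — shift
  I1: { [Y' → Y .] }  — accept
  I2: { [A → . +], [A → . A e], [A → . Y id id], [Y → . d A d], [Y → . g], [Y → d . A d] }  — shift
  I3: { [Y → g .] }  — reduce
  I4: { [A → + .] }  — reduce
  I5: { [A → A . e], [Y → d A . d] }  — shift
  I6: { [A → Y . id id] }  — shift
  I7: { [A → Y id . id] }  — shift
  I8: { [A → Y id id .] }  — reduce
  I9: { [Y → d A d .] }  — reduce
  I10: { [A → A e .] }  — reduce

No state contains more than one complete item.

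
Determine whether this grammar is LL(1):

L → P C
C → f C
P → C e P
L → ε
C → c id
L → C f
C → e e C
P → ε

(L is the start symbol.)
No. Predict set conflict for L: { 'c', 'e', 'f' }

A grammar is LL(1) if for each non-terminal N with multiple productions, the predict sets of those productions are pairwise disjoint, where PREDICT(N → α) = (FIRST(α) \ {ε}) ∪ (FOLLOW(N) if α ⇒* ε).

Relevant sets:
  FIRST(P) = { 'c', 'e', 'f', ε }
  FIRST(C) = { 'c', 'e', 'f' }
  FOLLOW(L) = { $ }
  FOLLOW(P) = { 'c', 'e', 'f' }

For L:
  PREDICT(L → P C) = { 'c', 'e', 'f' }
  PREDICT(L → ε) = { $ }
  PREDICT(L → C f) = { 'c', 'e', 'f' }
For C:
  PREDICT(C → f C) = { 'f' }
  PREDICT(C → c id) = { 'c' }
  PREDICT(C → e e C) = { 'e' }
For P:
  PREDICT(P → C e P) = { 'c', 'e', 'f' }
  PREDICT(P → ε) = { 'c', 'e', 'f' }

Conflict found: Predict set conflict for L: { 'c', 'e', 'f' }
The grammar is NOT LL(1).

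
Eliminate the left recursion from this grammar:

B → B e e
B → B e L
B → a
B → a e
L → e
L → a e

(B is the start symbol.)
B is directly left-recursive. The standard transformation for
  A → A α₁ | ... | A α_m | β₁ | ... | β_n
is
  A  → β₁ A' | ... | β_n A'
  A' → α₁ A' | ... | α_m A' | ε

B → a becomes B → a B'
B → a e becomes B → a e B'
B → B e e becomes B' → e e B'
B → B e L becomes B' → e L B'
Add B' → ε

Productions for other non-terminals are unchanged:
  L → e
  L → a e

Resulting grammar:
B → a B'
B → a e B'
B' → e e B'
B' → e L B'
B' → ε
L → e
L → a e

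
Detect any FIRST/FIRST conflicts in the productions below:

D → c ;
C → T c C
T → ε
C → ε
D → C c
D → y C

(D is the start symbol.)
Yes. D → c ';' / D → C c on { 'c' }

FIRST sets of the non-terminals at (or reachable through a nullable prefix from) the front of some alternative:
  FIRST(C) = { 'c', ε }
  FIRST(T) = { ε }

Productions for D:
  D → c ;: FIRST = { 'c' }
  D → C c: FIRST = { 'c' }
  D → y C: FIRST = { 'y' }
Productions for C:
  C → T c C: FIRST = { 'c' }
  C → ε: FIRST = { ε }
T has only one production, so no FIRST/FIRST conflict is possible there.

Conflict for D: D → c ; and D → C c
  Overlap: { 'c' }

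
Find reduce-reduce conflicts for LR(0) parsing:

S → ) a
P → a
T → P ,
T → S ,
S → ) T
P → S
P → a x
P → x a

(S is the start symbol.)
A reduce-reduce conflict occurs when an LR(0) state has two complete items [A → α .] and [B → β .] — both call for a reduction, and with no lookahead the parser cannot choose between them.

Augment with S' → S and build the canonical LR(0) collection (I0 = CLOSURE({[S' → . S]}), then GOTO on every symbol after a dot until no new states appear). It has 12 states:
  I0: { [S → . ) T], [S → . ) a], [S' → . S] }  — shift
  I1: { [P → . S], [P → . a x], [P → . a], [P → . x a], [S → ) . T], [S → ) . a], [S → . ) T], [S → . ) a], [T → . P ,], [T → . S ,] }  — shift
  I2: { [S' → S .] }  — accept
  I3: { [T → P . ,] }  — shift
  I4: { [P → S .], [T → S . ,] }  — shift, reduce
  I5: { [S → ) T .] }  — reduce
  I6: { [P → a . x], [P → a .], [S → ) a .] }  — shift, 2 reduces
  I7: { [P → x . a] }  — shift
  I8: { [P → x a .] }  — reduce
  I9: { [P → a x .] }  — reduce
  I10: { [T → S , .] }  — reduce
  I11: { [T → P , .] }  — reduce

I6 contains complete items [P → a .], [S → ) a .] — reduce-reduce conflict.

Answer: Yes — I6: [P → a .] vs [S → ) a .]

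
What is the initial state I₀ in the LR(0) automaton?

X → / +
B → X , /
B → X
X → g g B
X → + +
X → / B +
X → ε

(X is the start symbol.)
First, augment the grammar with X' → X
I₀ = CLOSURE({ [X' → . X] }):
  [X' → . X] has the dot before X: add [X → . / +], [X → . g g B], [X → . + +], [X → . / B +], [X → .]
No further items can be added.

I₀ = { [X → . + +], [X → . / +], [X → . / B +], [X → . g g B], [X → .], [X' → . X] }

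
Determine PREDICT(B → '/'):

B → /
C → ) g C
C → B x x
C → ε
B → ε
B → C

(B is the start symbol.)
PREDICT(B → '/') = (FIRST(RHS) \ {ε}) ∪ (FOLLOW(B) if ε ∈ FIRST(RHS), i.e. RHS ⇒* ε)
FIRST('/') = { '/' }
ε ∉ FIRST('/'), so FOLLOW(B) is not added.
PREDICT(B → '/') = { '/' }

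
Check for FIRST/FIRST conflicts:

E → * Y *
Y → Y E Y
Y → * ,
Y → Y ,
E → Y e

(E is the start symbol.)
A FIRST/FIRST conflict occurs when two productions N → α and N → β for the same non-terminal have FIRST(α) ∩ FIRST(β) ≠ ∅ (with ε ∈ FIRST of a nullable right-hand side, so two nullable alternatives also conflict).

FIRST sets of the non-terminals at (or reachable through a nullable prefix from) the front of some alternative:
  FIRST(Y) = { '*' }

Productions for E:
  E → * Y *: FIRST = { '*' }
  E → Y e: FIRST = { '*' }
Productions for Y:
  Y → Y E Y: FIRST = { '*' }
  Y → * ,: FIRST = { '*' }
  Y → Y ,: FIRST = { '*' }

Conflict for E: E → * Y * and E → Y e
  Overlap: { '*' }
Conflict for Y: Y → Y E Y and Y → * ,
  Overlap: { '*' }
Conflict for Y: Y → Y E Y and Y → Y ,
  Overlap: { '*' }
Conflict for Y: Y → * , and Y → Y ,
  Overlap: { '*' }

Answer: Yes. E → '*' Y '*' / E → Y e on { '*' }; Y → Y E Y / Y → '*' ',' on { '*' }; Y → Y E Y / Y → Y ',' on { '*' }; Y → '*' ',' / Y → Y ',' on { '*' }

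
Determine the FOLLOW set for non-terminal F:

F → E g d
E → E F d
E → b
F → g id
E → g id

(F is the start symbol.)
To compute FOLLOW(F), find every occurrence of F on a right-hand side N → α F β: add FIRST(β) \ {ε}, and if β is empty or nullable also add FOLLOW(N). Iterate to a fixed point.

F is the start symbol, so $ ∈ FOLLOW(F).
In E → E F d: F is followed by d, add FIRST(d) \ {ε} = { 'd' }

Taking the union: FOLLOW(F) = { $, 'd' }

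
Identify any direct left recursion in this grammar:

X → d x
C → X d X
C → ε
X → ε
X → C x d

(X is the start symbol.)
No direct left recursion

Direct left recursion occurs when N → N α for some non-terminal N (the right-hand side begins with the left-hand side itself).

X → d x: starts with d
C → X d X: starts with X
C → ε: starts with ε
X → ε: starts with ε
X → C x d: starts with C

No direct left recursion found.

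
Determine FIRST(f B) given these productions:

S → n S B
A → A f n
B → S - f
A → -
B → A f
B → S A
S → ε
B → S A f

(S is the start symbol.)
{ 'f' }

To compute FIRST(f B), process the symbols left to right:
Symbol f is a terminal. Add 'f' and stop.
FIRST(f B) = { 'f' }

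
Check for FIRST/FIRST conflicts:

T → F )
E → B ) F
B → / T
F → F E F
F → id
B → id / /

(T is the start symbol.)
A FIRST/FIRST conflict occurs when two productions N → α and N → β for the same non-terminal have FIRST(α) ∩ FIRST(β) ≠ ∅ (with ε ∈ FIRST of a nullable right-hand side, so two nullable alternatives also conflict).

FIRST sets of the non-terminals at (or reachable through a nullable prefix from) the front of some alternative:
  FIRST(F) = { 'id' }

Productions for B:
  B → / T: FIRST = { '/' }
  B → id / /: FIRST = { 'id' }
Productions for F:
  F → F E F: FIRST = { 'id' }
  F → id: FIRST = { 'id' }
T, E have only one production, so no FIRST/FIRST conflict is possible there.

Conflict for F: F → F E F and F → id
  Overlap: { 'id' }

Answer: Yes. F → F E F / F → id on { 'id' }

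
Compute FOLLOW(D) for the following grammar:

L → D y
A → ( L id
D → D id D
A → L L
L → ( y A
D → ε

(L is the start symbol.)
To compute FOLLOW(D), find every occurrence of D on a right-hand side N → α D β: add FIRST(β) \ {ε}, and if β is empty or nullable also add FOLLOW(N). Iterate to a fixed point.

In L → D y: D is followed by y, add FIRST(y) \ {ε} = { 'y' }
In D → D id D: D is followed by id D, add FIRST(id D) \ {ε} = { 'id' }
In D → D id D: D is at the end; this adds FOLLOW(D) to itself — nothing new

Taking the union: FOLLOW(D) = { 'id', 'y' }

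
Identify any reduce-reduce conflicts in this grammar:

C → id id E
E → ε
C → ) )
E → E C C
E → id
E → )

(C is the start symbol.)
No reduce-reduce conflicts

A reduce-reduce conflict occurs when an LR(0) state has two complete items [A → α .] and [B → β .] — both call for a reduction, and with no lookahead the parser cannot choose between them.

Augment with C' → C and build the canonical LR(0) collection (I0 = CLOSURE({[C' → . C]}), then GOTO on every symbol after a dot until no new states appear). It has 11 states:
  I0: { [C → . ) )], [C → . id id E], [C' → . C] }  — shift
  I1: { [C → ) . )] }  — shift
  I2: { [C' → C .] }  — accept
  I3: { [C → id . id E] }  — shift
  I4: { [C → id id . E], [E → . )], [E → . E C C], [E → . id], [E → .] }  — shift, reduce
  I5: { [E → ) .] }  — reduce
  I6: { [C → . ) )], [C → . id id E], [C → id id E .], [E → E . C C] }  — shift, reduce
  I7: { [E → id .] }  — reduce
  I8: { [C → . ) )], [C → . id id E], [E → E C . C] }  — shift
  I9: { [E → E C C .] }  — reduce
  I10: { [C → ) ) .] }  — reduce

No state contains more than one complete item.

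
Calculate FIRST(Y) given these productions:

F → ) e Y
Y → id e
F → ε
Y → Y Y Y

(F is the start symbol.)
{ 'id' }

From Y → id e:
  - id is a terminal: add 'id' and stop
From Y → Y Y Y:
  - Y is the symbol being defined: contributes nothing new
    Y is not nullable, so stop

Collecting: FIRST(Y) = { 'id' }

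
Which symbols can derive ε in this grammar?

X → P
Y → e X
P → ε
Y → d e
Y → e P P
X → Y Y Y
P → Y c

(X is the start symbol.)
{ 'P', 'X' }

ε-productions: P → ε
So P is immediately nullable.
X → P: every symbol on the right is nullable, so X is nullable too.
No further non-terminal can be added: every production for the remaining non-terminals contains a terminal or a non-nullable non-terminal.
Nullable = { 'P', 'X' }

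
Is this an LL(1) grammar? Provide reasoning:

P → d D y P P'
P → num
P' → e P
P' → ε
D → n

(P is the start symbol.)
Relevant sets:
  FOLLOW(P') = { $, 'e' }

For P:
  PREDICT(P → d D y P P') = { 'd' }
  PREDICT(P → num) = { 'num' }
For P':
  PREDICT(P' → e P) = { 'e' }
  PREDICT(P' → ε) = { $, 'e' }
D has a single production, so nothing to check there.

Conflict found: Predict set conflict for P': { 'e' }
The grammar is NOT LL(1).

Answer: No. Predict set conflict for P': { 'e' }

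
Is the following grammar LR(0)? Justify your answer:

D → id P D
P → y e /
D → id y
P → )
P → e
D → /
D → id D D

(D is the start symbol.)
A grammar is LR(0) if no state in the canonical LR(0) collection has:
  - both a shift item (dot before a terminal) and a complete item (shift-reduce conflict), or
  - two or more complete items (reduce-reduce conflict; the accept item [D' → D .] counts as a complete item here).

Augment with D' → D and build the canonical LR(0) collection (I0 = CLOSURE({[D' → . D]}), then GOTO on every symbol after a dot until no new states appear). It has 13 states:
  I0: { [D → . /], [D → . id D D], [D → . id P D], [D → . id y], [D' → . D] }  — shift
  I1: { [D → / .] }  — reduce
  I2: { [D' → D .] }  — accept
  I3: { [D → . /], [D → . id D D], [D → . id P D], [D → . id y], [D → id . D D], [D → id . P D], [D → id . y], [P → . )], [P → . e], [P → . y e /] }  — shift
  I4: { [P → ) .] }  — reduce
  I5: { [D → . /], [D → . id D D], [D → . id P D], [D → . id y], [D → id D . D] }  — shift
  I6: { [D → . /], [D → . id D D], [D → . id P D], [D → . id y], [D → id P . D] }  — shift
  I7: { [P → e .] }  — reduce
  I8: { [D → id y .], [P → y . e /] }  — shift, reduce
  I9: { [P → y e . /] }  — shift
  I10: { [P → y e / .] }  — reduce
  I11: { [D → id P D .] }  — reduce
  I12: { [D → id D D .] }  — reduce

Conflict in state I8:
  Shift-reduce conflict between [D → id y .] and [P → y . e /]
So the grammar is NOT LR(0).

Answer: No. Shift-reduce conflict between [D → id y .] and [P → y . e /]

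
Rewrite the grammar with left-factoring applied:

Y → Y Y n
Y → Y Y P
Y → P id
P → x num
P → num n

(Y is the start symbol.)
Left-factoring transforms A → αβ₁ | αβ₂ into A → αA' and A' → β₁ | β₂
(α is the longest common prefix among the alternatives). Repeat until
no nonterminal has two alternatives with a common prefix.

Round 1: Y has alternatives sharing prefix 'Y Y'. Introduce Y': Y → Y Y Y'
  Add: Y' → n
  Add: Y' → P

No remaining common prefixes — done.

Resulting grammar:
Y → Y Y Y'
Y' → n
Y' → P
Y → P id
P → x num
P → num n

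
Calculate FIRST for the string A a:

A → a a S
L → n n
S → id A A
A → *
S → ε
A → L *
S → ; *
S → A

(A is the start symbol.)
FIRST sets of the non-terminals involved (from the grammar, by fixed-point iteration):
  FIRST(A) = { '*', 'a', 'n' }

To compute FIRST(A a), process the symbols left to right:
Symbol A is a non-terminal. Add FIRST(A) \ {ε} = { '*', 'a', 'n' }
A is not nullable (ε ∉ FIRST(A)), so stop here.
FIRST(A a) = { '*', 'a', 'n' }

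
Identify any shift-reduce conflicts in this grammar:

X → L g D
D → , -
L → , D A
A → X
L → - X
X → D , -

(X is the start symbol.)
No shift-reduce conflicts

A shift-reduce conflict occurs when an LR(0) state has both:
  - a complete (reduce) item [A → α .] (dot at the end), and
  - a shift item [B → β . c γ] (dot before a terminal).

Augment with X' → X and build the canonical LR(0) collection (I0 = CLOSURE({[X' → . X]}), then GOTO on every symbol after a dot until no new states appear). It has 16 states:
  I0: { [D → . , -], [L → . , D A], [L → . - X], [X → . D , -], [X → . L g D], [X' → . X] }  — shift
  I1: { [D → , . -], [D → . , -], [L → , . D A] }  — shift
  I2: { [D → . , -], [L → - . X], [L → . , D A], [L → . - X], [X → . D , -], [X → . L g D] }  — shift
  I3: { [X → D . , -] }  — shift
  I4: { [X → L . g D] }  — shift
  I5: { [X' → X .] }  — accept
  I6: { [D → . , -], [X → L g . D] }  — shift
  I7: { [D → , . -] }  — shift
  I8: { [X → L g D .] }  — reduce
  I9: { [D → , - .] }  — reduce
  I10: { [X → D , . -] }  — shift
  I11: { [X → D , - .] }  — reduce
  I12: { [L → - X .] }  — reduce
  I13: { [A → . X], [D → . , -], [L → , D . A], [L → . , D A], [L → . - X], [X → . D , -], [X → . L g D] }  — shift
  I14: { [L → , D A .] }  — reduce
  I15: { [A → X .] }  — reduce

No state contains both a complete item and a shift item.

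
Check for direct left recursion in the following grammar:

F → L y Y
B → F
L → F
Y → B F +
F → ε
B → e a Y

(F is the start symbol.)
No direct left recursion

Direct left recursion occurs when N → N α for some non-terminal N (the right-hand side begins with the left-hand side itself).

F → L y Y: starts with L
B → F: starts with F
L → F: starts with F
Y → B F +: starts with B
F → ε: starts with ε
B → e a Y: starts with e

No direct left recursion found.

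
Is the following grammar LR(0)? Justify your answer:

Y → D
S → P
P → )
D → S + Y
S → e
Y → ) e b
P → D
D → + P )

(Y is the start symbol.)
No. Shift-reduce conflict between [P → ) .] and [Y → ) . e b]

Augment with Y' → Y and build the canonical LR(0) collection (I0 = CLOSURE({[Y' → . Y]}), then GOTO on every symbol after a dot until no new states appear). It has 16 states:
  I0: { [D → . + P )], [D → . S + Y], [P → . )], [P → . D], [S → . P], [S → . e], [Y → . ) e b], [Y → . D], [Y' → . Y] }  — shift
  I1: { [P → ) .], [Y → ) . e b] }  — shift, reduce
  I2: { [D → + . P )], [D → . + P )], [D → . S + Y], [P → . )], [P → . D], [S → . P], [S → . e] }  — shift
  I3: { [P → D .], [Y → D .] }  — 2 reduces
  I4: { [S → P .] }  — reduce
  I5: { [D → S . + Y] }  — shift
  I6: { [Y' → Y .] }  — accept
  I7: { [S → e .] }  — reduce
  I8: { [D → . + P )], [D → . S + Y], [D → S + . Y], [P → . )], [P → . D], [S → . P], [S → . e], [Y → . ) e b], [Y → . D] }  — shift
  I9: { [D → S + Y .] }  — reduce
  I10: { [P → ) .] }  — reduce
  I11: { [P → D .] }  — reduce
  I12: { [D → + P . )], [S → P .] }  — shift, reduce
  I13: { [D → + P ) .] }  — reduce
  I14: { [Y → ) e . b] }  — shift
  I15: { [Y → ) e b .] }  — reduce

Conflict in state I1:
  Shift-reduce conflict between [P → ) .] and [Y → ) . e b]
So the grammar is NOT LR(0).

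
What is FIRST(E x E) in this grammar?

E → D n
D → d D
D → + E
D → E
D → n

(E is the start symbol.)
FIRST sets of the non-terminals involved (from the grammar, by fixed-point iteration):
  FIRST(E) = { '+', 'd', 'n' }

To compute FIRST(E x E), process the symbols left to right:
Symbol E is a non-terminal. Add FIRST(E) \ {ε} = { '+', 'd', 'n' }
E is not nullable (ε ∉ FIRST(E)), so stop here.
FIRST(E x E) = { '+', 'd', 'n' }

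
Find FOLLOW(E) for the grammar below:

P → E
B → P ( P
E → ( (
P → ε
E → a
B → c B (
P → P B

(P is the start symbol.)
{ $, '(', 'a', 'c' }

To compute FOLLOW(E), find every occurrence of E on a right-hand side N → α E β: add FIRST(β) \ {ε}, and if β is empty or nullable also add FOLLOW(N). Iterate to a fixed point.

In P → E: E is at the end, add FOLLOW(P)

The FOLLOW sets referred to above (computed the same way, to a fixed point):
  FOLLOW(P) = { $, '(', 'a', 'c' }

Taking the union: FOLLOW(E) = { $, '(', 'a', 'c' }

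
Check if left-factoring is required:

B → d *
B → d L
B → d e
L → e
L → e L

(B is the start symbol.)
Left-factoring is needed when two productions for the same non-terminal
share a common prefix on the right-hand side.

Productions for B:
  B → d *
  B → d L
  B → d e
Productions for L:
  L → e
  L → e L

Found common prefix 'd' in productions for B
Found common prefix 'e' in productions for L

Answer: Yes, B has productions with common prefix 'd'; L has productions with common prefix 'e'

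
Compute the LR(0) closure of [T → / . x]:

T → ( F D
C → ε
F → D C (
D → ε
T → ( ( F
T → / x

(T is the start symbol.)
{ [T → / . x] }

Start with: [T → / . x]
The dot precedes the terminal x, so nothing is added.

CLOSURE = { [T → / . x] }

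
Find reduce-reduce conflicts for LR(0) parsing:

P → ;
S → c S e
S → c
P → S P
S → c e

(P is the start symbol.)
No reduce-reduce conflicts

A reduce-reduce conflict occurs when an LR(0) state has two complete items [A → α .] and [B → β .] — both call for a reduction, and with no lookahead the parser cannot choose between them.

Augment with P' → P and build the canonical LR(0) collection (I0 = CLOSURE({[P' → . P]}), then GOTO on every symbol after a dot until no new states appear). It has 9 states:
  I0: { [P → . ;], [P → . S P], [P' → . P], [S → . c S e], [S → . c e], [S → . c] }  — shift
  I1: { [P → ; .] }  — reduce
  I2: { [P' → P .] }  — accept
  I3: { [P → . ;], [P → . S P], [P → S . P], [S → . c S e], [S → . c e], [S → . c] }  — shift
  I4: { [S → . c S e], [S → . c e], [S → . c], [S → c . S e], [S → c . e], [S → c .] }  — shift, reduce
  I5: { [S → c S . e] }  — shift
  I6: { [S → c e .] }  — reduce
  I7: { [S → c S e .] }  — reduce
  I8: { [P → S P .] }  — reduce

No state contains more than one complete item.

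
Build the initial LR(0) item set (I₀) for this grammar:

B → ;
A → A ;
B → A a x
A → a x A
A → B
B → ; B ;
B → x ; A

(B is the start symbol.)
{ [A → . A ;], [A → . B], [A → . a x A], [B → . ; B ;], [B → . ;], [B → . A a x], [B → . x ; A], [B' → . B] }

First, augment the grammar with B' → B
I₀ = CLOSURE({ [B' → . B] }):
  [B' → . B] has the dot before B: add [B → . ;], [B → . A a x], [B → . ; B ;], [B → . x ; A]
  [B → . A a x] has the dot before A: add [A → . A ;], [A → . a x A], [A → . B]
No further items can be added.

I₀ = { [A → . A ;], [A → . B], [A → . a x A], [B → . ; B ;], [B → . ;], [B → . A a x], [B → . x ; A], [B' → . B] }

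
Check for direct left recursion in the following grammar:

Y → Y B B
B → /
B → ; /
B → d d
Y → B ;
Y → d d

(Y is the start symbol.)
Y → Y B B: LEFT RECURSIVE (starts with Y)
B → /: starts with '/'
B → ; /: starts with ';'
B → d d: starts with d
Y → B ;: starts with B
Y → d d: starts with d

The grammar has direct left recursion on: Y.

Answer: Yes, Y is left-recursive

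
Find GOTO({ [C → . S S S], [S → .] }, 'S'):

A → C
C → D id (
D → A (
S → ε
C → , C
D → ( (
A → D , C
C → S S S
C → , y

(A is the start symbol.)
GOTO(I, 'S') = CLOSURE({ [A → αX.β] : [A → α.Xβ] ∈ I, X = 'S' })

Items with dot before 'S', with the dot advanced:
  [C → . S S S] → [C → S . S S]
Closure of the advanced items:
  [C → S . S S] has the dot before S: add [S → .]

GOTO = { [C → S . S S], [S → .] }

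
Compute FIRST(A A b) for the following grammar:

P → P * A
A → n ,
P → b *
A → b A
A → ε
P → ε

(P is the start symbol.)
FIRST sets of the non-terminals involved (from the grammar, by fixed-point iteration):
  FIRST(A) = { 'b', 'n', ε }

To compute FIRST(A A b), process the symbols left to right:
Symbol A is a non-terminal. Add FIRST(A) \ {ε} = { 'b', 'n' }
A is nullable (ε ∈ FIRST(A)), continue to the next symbol.
Symbol A is a non-terminal. Add FIRST(A) \ {ε} = { 'b', 'n' }
A is nullable (ε ∈ FIRST(A)), continue to the next symbol.
Symbol b is a terminal. Add 'b' and stop.
FIRST(A A b) = { 'b', 'n' }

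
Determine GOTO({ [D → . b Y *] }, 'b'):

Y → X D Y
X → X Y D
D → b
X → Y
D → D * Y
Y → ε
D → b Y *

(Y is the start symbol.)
GOTO(I, 'b') = CLOSURE({ [A → αX.β] : [A → α.Xβ] ∈ I, X = 'b' })

Items with dot before 'b', with the dot advanced:
  [D → . b Y *] → [D → b . Y *]
Closure of the advanced items:
  [D → b . Y *] has the dot before Y: add [Y → . X D Y], [Y → .]
  [Y → . X D Y] has the dot before X: add [X → . X Y D], [X → . Y]

GOTO = { [D → b . Y *], [X → . X Y D], [X → . Y], [Y → . X D Y], [Y → .] }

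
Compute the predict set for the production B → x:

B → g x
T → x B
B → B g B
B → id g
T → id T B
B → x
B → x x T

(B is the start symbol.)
PREDICT(B → x) = (FIRST(RHS) \ {ε}) ∪ (FOLLOW(B) if ε ∈ FIRST(RHS), i.e. RHS ⇒* ε)
FIRST(x) = { 'x' }
ε ∉ FIRST(x), so FOLLOW(B) is not added.
PREDICT(B → x) = { 'x' }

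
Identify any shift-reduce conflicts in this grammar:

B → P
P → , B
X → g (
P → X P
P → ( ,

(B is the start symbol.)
A shift-reduce conflict occurs when an LR(0) state has both:
  - a complete (reduce) item [A → α .] (dot at the end), and
  - a shift item [B → β . c γ] (dot before a terminal).

Augment with B' → B and build the canonical LR(0) collection (I0 = CLOSURE({[B' → . B]}), then GOTO on every symbol after a dot until no new states appear). It has 11 states:
  I0: { [B → . P], [B' → . B], [P → . ( ,], [P → . , B], [P → . X P], [X → . g (] }  — shift
  I1: { [P → ( . ,] }  — shift
  I2: { [B → . P], [P → , . B], [P → . ( ,], [P → . , B], [P → . X P], [X → . g (] }  — shift
  I3: { [B' → B .] }  — accept
  I4: { [B → P .] }  — reduce
  I5: { [P → . ( ,], [P → . , B], [P → . X P], [P → X . P], [X → . g (] }  — shift
  I6: { [X → g . (] }  — shift
  I7: { [X → g ( .] }  — reduce
  I8: { [P → X P .] }  — reduce
  I9: { [P → , B .] }  — reduce
  I10: { [P → ( , .] }  — reduce

No state contains both a complete item and a shift item.

Answer: No shift-reduce conflicts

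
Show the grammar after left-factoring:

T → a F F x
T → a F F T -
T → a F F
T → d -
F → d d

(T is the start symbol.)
T → a F F T'
T' → x
T' → T -
T' → ε
T → d -
F → d d

Left-factoring transforms A → αβ₁ | αβ₂ into A → αA' and A' → β₁ | β₂
(α is the longest common prefix among the alternatives). Repeat until
no nonterminal has two alternatives with a common prefix.

Round 1: T has alternatives sharing prefix 'a F F'. Introduce T': T → a F F T'
  Add: T' → x
  Add: T' → T -
  Add: T' → ε

No remaining common prefixes — done.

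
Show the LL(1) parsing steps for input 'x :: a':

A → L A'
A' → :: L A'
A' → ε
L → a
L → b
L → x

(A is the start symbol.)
Stack is shown with the top on the left.

Stack      Input     Action
---------------------------
A $        x :: a $  output A → L A'
L A' $     x :: a $  output L → x
x A' $     x :: a $  match 'x'
A' $       :: a $    output A' → :: L A'
:: L A' $  :: a $    match '::'
L A' $     a $       output L → a
a A' $     a $       match 'a'
A' $       $         output A' → ε
$          $         accept

The string is accepted.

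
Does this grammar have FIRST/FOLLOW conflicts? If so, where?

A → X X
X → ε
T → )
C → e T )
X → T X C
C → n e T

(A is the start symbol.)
Yes. X → T X C with FOLLOW(X) on { ')' }

Nullable non-terminals: A, X.
FIRST sets used below: FIRST(T) = { ')' }
A has a nullable alternative but only one production, so nothing to check.

X: nullable alternative(s) X → ε; FOLLOW(X) = { $, ')', 'e', 'n' }
  X → ε: FIRST \ {ε} = { } — this is the only nullable alternative, skip
  X → T X C: FIRST \ {ε} = { ')' } — overlaps FOLLOW(X) on { ')' }: CONFLICT

C, T have no nullable alternative, so no FIRST/FOLLOW check is needed there.

So the grammar has 1 FIRST/FOLLOW conflict (marked CONFLICT above).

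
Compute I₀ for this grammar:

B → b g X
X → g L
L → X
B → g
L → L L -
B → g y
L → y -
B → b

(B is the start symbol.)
{ [B → . b g X], [B → . b], [B → . g y], [B → . g], [B' → . B] }

First, augment the grammar with B' → B
I₀ = CLOSURE({ [B' → . B] }):
  [B' → . B] has the dot before B: add [B → . b g X], [B → . g], [B → . g y], [B → . b]
No further items can be added.

I₀ = { [B → . b g X], [B → . b], [B → . g y], [B → . g], [B' → . B] }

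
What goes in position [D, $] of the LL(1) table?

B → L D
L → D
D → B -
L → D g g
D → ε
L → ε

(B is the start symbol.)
To find M[D, $], we find productions for D where $ is in the predict set (PREDICT(N → α) = (FIRST(α) \ {ε}) ∪ (FOLLOW(N) if α ⇒* ε)).

Relevant sets:
  FIRST(B) = { '-', 'g', ε }
  FOLLOW(D) = { $, '-', 'g' }

D → B -: PREDICT = { '-', 'g' }
D → ε: PREDICT = { $, '-', 'g' }
  $ is in predict set, so this production goes in M[D, $]

M[D, $] = D → ε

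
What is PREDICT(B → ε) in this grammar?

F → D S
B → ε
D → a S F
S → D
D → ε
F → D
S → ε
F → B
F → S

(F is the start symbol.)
PREDICT(B → ε) = (FIRST(RHS) \ {ε}) ∪ (FOLLOW(B) if ε ∈ FIRST(RHS), i.e. RHS ⇒* ε)
The right-hand side is ε (FIRST(ε) = { ε }), so the predict set is FOLLOW(B) = { $, 'a' }
PREDICT(B → ε) = { $, 'a' }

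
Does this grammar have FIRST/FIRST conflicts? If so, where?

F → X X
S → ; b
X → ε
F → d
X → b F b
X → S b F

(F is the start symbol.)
No FIRST/FIRST conflicts.

FIRST sets of the non-terminals at (or reachable through a nullable prefix from) the front of some alternative:
  FIRST(X) = { ';', 'b', ε }
  FIRST(S) = { ';' }

Productions for F:
  F → X X: FIRST = { ';', 'b', ε }
  F → d: FIRST = { 'd' }
Productions for X:
  X → ε: FIRST = { ε }
  X → b F b: FIRST = { 'b' }
  X → S b F: FIRST = { ';' }
S has only one production, so no FIRST/FIRST conflict is possible there.

All alternatives of each non-terminal have pairwise disjoint FIRST sets.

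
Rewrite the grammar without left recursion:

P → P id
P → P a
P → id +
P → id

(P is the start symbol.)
P → id + P'
P → id P'
P' → id P'
P' → a P'
P' → ε

P is directly left-recursive. The standard transformation for
  A → A α₁ | ... | A α_m | β₁ | ... | β_n
is
  A  → β₁ A' | ... | β_n A'
  A' → α₁ A' | ... | α_m A' | ε

P → id + becomes P → id + P'
P → id becomes P → id P'
P → P id becomes P' → id P'
P → P a becomes P' → a P'
Add P' → ε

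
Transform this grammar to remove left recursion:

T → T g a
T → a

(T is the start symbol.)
T → a T'
T' → g a T'
T' → ε

T is directly left-recursive. The standard transformation for
  A → A α₁ | ... | A α_m | β₁ | ... | β_n
is
  A  → β₁ A' | ... | β_n A'
  A' → α₁ A' | ... | α_m A' | ε

T → a becomes T → a T'
T → T g a becomes T' → g a T'
Add T' → ε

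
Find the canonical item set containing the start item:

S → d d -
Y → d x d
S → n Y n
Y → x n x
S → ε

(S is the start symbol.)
First, augment the grammar with S' → S
I₀ = CLOSURE({ [S' → . S] }):
  [S' → . S] has the dot before S: add [S → . d d -], [S → . n Y n], [S → .]
No further items can be added.

I₀ = { [S → . d d -], [S → . n Y n], [S → .], [S' → . S] }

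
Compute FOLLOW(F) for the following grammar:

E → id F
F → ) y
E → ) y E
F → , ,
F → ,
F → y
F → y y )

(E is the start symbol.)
{ $ }

In E → id F: F is at the end, add FOLLOW(E)

The FOLLOW sets referred to above (computed the same way, to a fixed point):
  FOLLOW(E) = { $ }

Taking the union: FOLLOW(F) = { $ }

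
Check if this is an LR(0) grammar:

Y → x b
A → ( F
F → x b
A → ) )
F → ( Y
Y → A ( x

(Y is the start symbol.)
Yes, the grammar is LR(0)

A grammar is LR(0) if no state in the canonical LR(0) collection has:
  - both a shift item (dot before a terminal) and a complete item (shift-reduce conflict), or
  - two or more complete items (reduce-reduce conflict; the accept item [Y' → Y .] counts as a complete item here).

Augment with Y' → Y and build the canonical LR(0) collection (I0 = CLOSURE({[Y' → . Y]}), then GOTO on every symbol after a dot until no new states appear). It has 15 states:
  I0: { [A → . ( F], [A → . ) )], [Y → . A ( x], [Y → . x b], [Y' → . Y] }  — shift
  I1: { [A → ( . F], [F → . ( Y], [F → . x b] }  — shift
  I2: { [A → ) . )] }  — shift
  I3: { [Y → A . ( x] }  — shift
  I4: { [Y' → Y .] }  — accept
  I5: { [Y → x . b] }  — shift
  I6: { [Y → x b .] }  — reduce
  I7: { [Y → A ( . x] }  — shift
  I8: { [Y → A ( x .] }  — reduce
  I9: { [A → ) ) .] }  — reduce
  I10: { [A → . ( F], [A → . ) )], [F → ( . Y], [Y → . A ( x], [Y → . x b] }  — shift
  I11: { [A → ( F .] }  — reduce
  I12: { [F → x . b] }  — shift
  I13: { [F → x b .] }  — reduce
  I14: { [F → ( Y .] }  — reduce

Every state is either a pure shift/goto state or contains exactly one complete item and nothing to shift — no conflicts. The grammar is LR(0).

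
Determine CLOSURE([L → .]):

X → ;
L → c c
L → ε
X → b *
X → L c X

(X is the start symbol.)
Start with: [L → .]
The dot is at the end, so nothing is added.

CLOSURE = { [L → .] }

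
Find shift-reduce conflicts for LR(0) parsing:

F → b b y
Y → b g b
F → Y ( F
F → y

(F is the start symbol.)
Augment with F' → F and build the canonical LR(0) collection (I0 = CLOSURE({[F' → . F]}), then GOTO on every symbol after a dot until no new states appear). It has 11 states:
  I0: { [F → . Y ( F], [F → . b b y], [F → . y], [F' → . F], [Y → . b g b] }  — shift
  I1: { [F' → F .] }  — accept
  I2: { [F → Y . ( F] }  — shift
  I3: { [F → b . b y], [Y → b . g b] }  — shift
  I4: { [F → y .] }  — reduce
  I5: { [F → b b . y] }  — shift
  I6: { [Y → b g . b] }  — shift
  I7: { [Y → b g b .] }  — reduce
  I8: { [F → b b y .] }  — reduce
  I9: { [F → . Y ( F], [F → . b b y], [F → . y], [F → Y ( . F], [Y → . b g b] }  — shift
  I10: { [F → Y ( F .] }  — reduce

No state contains both a complete item and a shift item.

Answer: No shift-reduce conflicts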